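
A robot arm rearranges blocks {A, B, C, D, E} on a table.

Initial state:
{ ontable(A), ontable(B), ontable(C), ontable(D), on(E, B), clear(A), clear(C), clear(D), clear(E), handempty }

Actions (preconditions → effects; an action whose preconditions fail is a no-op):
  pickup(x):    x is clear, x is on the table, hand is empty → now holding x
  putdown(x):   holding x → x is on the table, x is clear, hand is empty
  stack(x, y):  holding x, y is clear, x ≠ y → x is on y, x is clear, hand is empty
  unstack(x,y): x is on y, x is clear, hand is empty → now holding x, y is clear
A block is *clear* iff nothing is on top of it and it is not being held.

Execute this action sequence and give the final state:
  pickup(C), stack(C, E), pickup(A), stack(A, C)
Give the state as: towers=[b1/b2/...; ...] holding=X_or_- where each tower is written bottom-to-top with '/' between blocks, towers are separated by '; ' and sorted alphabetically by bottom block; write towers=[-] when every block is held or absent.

step 1 (pickup(C)): towers=[A; B/E; D] holding=C
step 2 (stack(C, E)): towers=[A; B/E/C; D] holding=-
step 3 (pickup(A)): towers=[B/E/C; D] holding=A
step 4 (stack(A, C)): towers=[B/E/C/A; D] holding=-

towers=[B/E/C/A; D] holding=-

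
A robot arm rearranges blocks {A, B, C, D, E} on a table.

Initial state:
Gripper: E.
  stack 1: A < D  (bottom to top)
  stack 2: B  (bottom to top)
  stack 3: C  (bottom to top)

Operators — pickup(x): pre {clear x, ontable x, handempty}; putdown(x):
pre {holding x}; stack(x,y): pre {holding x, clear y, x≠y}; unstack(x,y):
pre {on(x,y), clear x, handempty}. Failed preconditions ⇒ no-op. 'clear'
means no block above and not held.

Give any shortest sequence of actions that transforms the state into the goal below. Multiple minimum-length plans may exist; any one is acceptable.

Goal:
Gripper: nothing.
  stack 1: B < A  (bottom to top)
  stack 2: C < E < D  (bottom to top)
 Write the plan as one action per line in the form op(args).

step 1 (stack(E, C)): towers=[A/D; B; C/E] holding=-
step 2 (unstack(D, A)): towers=[A; B; C/E] holding=D
step 3 (stack(D, E)): towers=[A; B; C/E/D] holding=-
step 4 (pickup(A)): towers=[B; C/E/D] holding=A
step 5 (stack(A, B)): towers=[B/A; C/E/D] holding=-
goal check: towers=[B/A; C/E/D] holding=- — reached (length 5, optimal by BFS)

stack(E, C)
unstack(D, A)
stack(D, E)
pickup(A)
stack(A, B)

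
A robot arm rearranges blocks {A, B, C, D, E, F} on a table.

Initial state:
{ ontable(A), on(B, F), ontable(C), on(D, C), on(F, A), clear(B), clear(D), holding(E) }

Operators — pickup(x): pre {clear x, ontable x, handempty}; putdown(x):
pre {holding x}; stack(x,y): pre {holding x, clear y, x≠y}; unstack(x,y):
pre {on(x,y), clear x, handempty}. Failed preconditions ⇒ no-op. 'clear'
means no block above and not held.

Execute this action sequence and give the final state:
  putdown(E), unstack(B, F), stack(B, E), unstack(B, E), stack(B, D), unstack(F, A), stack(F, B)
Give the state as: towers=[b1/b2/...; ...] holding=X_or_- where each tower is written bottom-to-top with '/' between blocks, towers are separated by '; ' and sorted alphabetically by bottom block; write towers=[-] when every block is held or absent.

towers=[A; C/D/B/F; E] holding=-

step 1 (putdown(E)): towers=[A/F/B; C/D; E] holding=-
step 2 (unstack(B, F)): towers=[A/F; C/D; E] holding=B
step 3 (stack(B, E)): towers=[A/F; C/D; E/B] holding=-
step 4 (unstack(B, E)): towers=[A/F; C/D; E] holding=B
step 5 (stack(B, D)): towers=[A/F; C/D/B; E] holding=-
step 6 (unstack(F, A)): towers=[A; C/D/B; E] holding=F
step 7 (stack(F, B)): towers=[A; C/D/B/F; E] holding=-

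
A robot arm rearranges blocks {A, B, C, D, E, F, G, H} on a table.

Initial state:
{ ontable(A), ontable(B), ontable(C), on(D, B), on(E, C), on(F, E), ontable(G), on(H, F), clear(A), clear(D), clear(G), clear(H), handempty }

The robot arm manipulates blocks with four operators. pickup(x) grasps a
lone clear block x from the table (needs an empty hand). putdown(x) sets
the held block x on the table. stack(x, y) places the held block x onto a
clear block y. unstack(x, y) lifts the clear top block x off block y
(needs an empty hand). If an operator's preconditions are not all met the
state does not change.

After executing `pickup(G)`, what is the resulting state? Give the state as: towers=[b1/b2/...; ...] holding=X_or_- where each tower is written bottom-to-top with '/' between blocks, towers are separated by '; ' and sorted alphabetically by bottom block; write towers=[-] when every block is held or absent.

towers=[A; B/D; C/E/F/H] holding=G

before: towers=[A; B/D; C/E/F/H; G] holding=-
pre[pickup(G)]: clear(G) ✓, ontable(G) ✓, handempty ✓
all met → apply pickup(G)
after:  towers=[A; B/D; C/E/F/H] holding=G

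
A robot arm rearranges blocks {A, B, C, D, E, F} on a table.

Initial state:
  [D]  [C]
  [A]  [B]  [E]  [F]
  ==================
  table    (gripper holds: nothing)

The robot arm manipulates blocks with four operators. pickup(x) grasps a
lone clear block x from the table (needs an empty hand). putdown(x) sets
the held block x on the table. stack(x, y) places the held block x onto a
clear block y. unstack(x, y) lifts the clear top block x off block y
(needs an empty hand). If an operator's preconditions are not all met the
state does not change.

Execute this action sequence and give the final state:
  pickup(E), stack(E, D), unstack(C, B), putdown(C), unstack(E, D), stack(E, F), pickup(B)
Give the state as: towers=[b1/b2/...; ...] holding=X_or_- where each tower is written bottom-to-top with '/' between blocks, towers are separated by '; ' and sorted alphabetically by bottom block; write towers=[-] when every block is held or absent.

step 1 (pickup(E)): towers=[A/D; B/C; F] holding=E
step 2 (stack(E, D)): towers=[A/D/E; B/C; F] holding=-
step 3 (unstack(C, B)): towers=[A/D/E; B; F] holding=C
step 4 (putdown(C)): towers=[A/D/E; B; C; F] holding=-
step 5 (unstack(E, D)): towers=[A/D; B; C; F] holding=E
step 6 (stack(E, F)): towers=[A/D; B; C; F/E] holding=-
step 7 (pickup(B)): towers=[A/D; C; F/E] holding=B

towers=[A/D; C; F/E] holding=B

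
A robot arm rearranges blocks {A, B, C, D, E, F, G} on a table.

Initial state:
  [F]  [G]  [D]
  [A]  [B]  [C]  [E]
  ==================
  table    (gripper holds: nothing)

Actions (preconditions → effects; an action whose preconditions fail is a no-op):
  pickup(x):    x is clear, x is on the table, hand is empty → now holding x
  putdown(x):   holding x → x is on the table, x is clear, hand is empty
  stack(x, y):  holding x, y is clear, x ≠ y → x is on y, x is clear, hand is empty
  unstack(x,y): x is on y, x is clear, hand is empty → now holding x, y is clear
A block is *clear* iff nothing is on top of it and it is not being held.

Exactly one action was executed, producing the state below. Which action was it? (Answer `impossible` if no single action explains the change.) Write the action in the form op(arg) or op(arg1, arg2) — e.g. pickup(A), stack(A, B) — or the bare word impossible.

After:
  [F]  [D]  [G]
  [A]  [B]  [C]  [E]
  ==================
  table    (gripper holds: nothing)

target: towers=[A/F; B/D; C/G; E] holding=-
     unstack(F, A) → towers=[A; B/G; C/D; E] holding=F
     unstack(G, B) → towers=[A/F; B; C/D; E] holding=G
     unstack(D, C) → towers=[A/F; B/G; C; E] holding=D
         pickup(E) → towers=[A/F; B/G; C/D] holding=E
none of the 4 applicable actions match → impossible

impossible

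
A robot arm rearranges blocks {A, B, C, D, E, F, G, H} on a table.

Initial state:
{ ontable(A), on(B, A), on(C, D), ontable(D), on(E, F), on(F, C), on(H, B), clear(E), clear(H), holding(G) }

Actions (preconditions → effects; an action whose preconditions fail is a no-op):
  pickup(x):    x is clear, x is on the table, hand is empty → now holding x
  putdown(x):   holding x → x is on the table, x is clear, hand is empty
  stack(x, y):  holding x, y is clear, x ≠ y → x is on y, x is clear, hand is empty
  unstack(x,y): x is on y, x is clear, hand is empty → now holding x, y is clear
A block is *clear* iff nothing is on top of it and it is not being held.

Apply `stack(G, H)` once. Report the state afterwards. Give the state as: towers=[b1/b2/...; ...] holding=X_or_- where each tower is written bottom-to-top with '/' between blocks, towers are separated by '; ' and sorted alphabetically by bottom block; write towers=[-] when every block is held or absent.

towers=[A/B/H/G; D/C/F/E] holding=-

before: towers=[A/B/H; D/C/F/E] holding=G
pre[stack(G, H)]: holding(G) ✓, clear(H) ✓, G≠H ✓
all met → apply stack(G, H)
after:  towers=[A/B/H/G; D/C/F/E] holding=-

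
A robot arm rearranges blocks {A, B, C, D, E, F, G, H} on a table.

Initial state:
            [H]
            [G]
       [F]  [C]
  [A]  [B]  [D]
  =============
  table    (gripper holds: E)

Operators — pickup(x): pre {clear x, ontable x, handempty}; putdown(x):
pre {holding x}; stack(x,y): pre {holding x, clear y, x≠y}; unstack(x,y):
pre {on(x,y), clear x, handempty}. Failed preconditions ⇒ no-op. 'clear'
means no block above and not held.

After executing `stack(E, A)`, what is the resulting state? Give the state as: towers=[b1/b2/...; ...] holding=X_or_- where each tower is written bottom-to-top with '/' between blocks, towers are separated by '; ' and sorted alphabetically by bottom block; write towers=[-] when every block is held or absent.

towers=[A/E; B/F; D/C/G/H] holding=-

before: towers=[A; B/F; D/C/G/H] holding=E
pre[stack(E, A)]: holding(E) yes, clear(A) yes, E≠A yes
all met → apply stack(E, A)
after:  towers=[A/E; B/F; D/C/G/H] holding=-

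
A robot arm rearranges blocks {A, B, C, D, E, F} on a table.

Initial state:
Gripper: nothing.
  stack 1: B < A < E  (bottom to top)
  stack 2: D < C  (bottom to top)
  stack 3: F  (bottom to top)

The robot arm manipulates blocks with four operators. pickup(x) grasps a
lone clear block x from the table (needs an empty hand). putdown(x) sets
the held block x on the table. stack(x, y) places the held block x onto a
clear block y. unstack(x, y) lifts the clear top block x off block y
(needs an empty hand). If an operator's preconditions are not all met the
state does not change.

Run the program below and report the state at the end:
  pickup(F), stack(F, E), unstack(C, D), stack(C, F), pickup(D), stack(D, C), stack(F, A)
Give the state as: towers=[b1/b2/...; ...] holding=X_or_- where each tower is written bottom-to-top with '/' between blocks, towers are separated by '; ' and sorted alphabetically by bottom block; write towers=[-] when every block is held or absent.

step 1 (pickup(F)): towers=[B/A/E; D/C] holding=F
step 2 (stack(F, E)): towers=[B/A/E/F; D/C] holding=-
step 3 (unstack(C, D)): towers=[B/A/E/F; D] holding=C
step 4 (stack(C, F)): towers=[B/A/E/F/C; D] holding=-
step 5 (pickup(D)): towers=[B/A/E/F/C] holding=D
step 6 (stack(D, C)): towers=[B/A/E/F/C/D] holding=-
step 7 (stack(F, A)) [no-op]: towers=[B/A/E/F/C/D] holding=-

towers=[B/A/E/F/C/D] holding=-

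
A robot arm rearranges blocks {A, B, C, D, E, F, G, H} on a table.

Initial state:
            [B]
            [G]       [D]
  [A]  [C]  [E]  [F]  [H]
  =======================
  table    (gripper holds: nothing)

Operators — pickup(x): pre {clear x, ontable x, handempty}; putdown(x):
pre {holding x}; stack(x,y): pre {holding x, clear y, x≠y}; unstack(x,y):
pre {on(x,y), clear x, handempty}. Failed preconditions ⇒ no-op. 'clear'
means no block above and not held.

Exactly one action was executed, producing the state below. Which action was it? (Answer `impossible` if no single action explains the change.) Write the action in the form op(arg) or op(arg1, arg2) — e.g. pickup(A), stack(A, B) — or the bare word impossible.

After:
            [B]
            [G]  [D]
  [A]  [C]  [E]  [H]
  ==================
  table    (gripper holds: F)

pickup(F)

target: towers=[A; C; E/G/B; H/D] holding=F
         pickup(A) → towers=[C; E/G/B; F; H/D] holding=A
     unstack(B, G) → towers=[A; C; E/G; F; H/D] holding=B
         pickup(F) → towers=[A; C; E/G/B; H/D] holding=F  ← match
     unstack(D, H) → towers=[A; C; E/G/B; F; H] holding=D
         pickup(C) → towers=[A; E/G/B; F; H/D] holding=C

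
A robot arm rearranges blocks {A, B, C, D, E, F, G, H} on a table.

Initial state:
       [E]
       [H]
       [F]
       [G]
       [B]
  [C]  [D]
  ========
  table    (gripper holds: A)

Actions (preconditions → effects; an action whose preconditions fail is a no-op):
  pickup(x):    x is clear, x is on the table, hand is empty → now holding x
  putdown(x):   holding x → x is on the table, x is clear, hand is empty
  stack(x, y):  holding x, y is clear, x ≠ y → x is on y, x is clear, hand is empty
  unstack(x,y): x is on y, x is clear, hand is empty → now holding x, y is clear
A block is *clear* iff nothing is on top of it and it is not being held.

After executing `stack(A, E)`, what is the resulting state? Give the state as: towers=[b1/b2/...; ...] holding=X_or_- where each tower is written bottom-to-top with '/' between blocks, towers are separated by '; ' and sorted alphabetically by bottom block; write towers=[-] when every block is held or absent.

towers=[C; D/B/G/F/H/E/A] holding=-

before: towers=[C; D/B/G/F/H/E] holding=A
pre[stack(A, E)]: holding(A) ✓, clear(E) ✓, A≠E ✓
all met → apply stack(A, E)
after:  towers=[C; D/B/G/F/H/E/A] holding=-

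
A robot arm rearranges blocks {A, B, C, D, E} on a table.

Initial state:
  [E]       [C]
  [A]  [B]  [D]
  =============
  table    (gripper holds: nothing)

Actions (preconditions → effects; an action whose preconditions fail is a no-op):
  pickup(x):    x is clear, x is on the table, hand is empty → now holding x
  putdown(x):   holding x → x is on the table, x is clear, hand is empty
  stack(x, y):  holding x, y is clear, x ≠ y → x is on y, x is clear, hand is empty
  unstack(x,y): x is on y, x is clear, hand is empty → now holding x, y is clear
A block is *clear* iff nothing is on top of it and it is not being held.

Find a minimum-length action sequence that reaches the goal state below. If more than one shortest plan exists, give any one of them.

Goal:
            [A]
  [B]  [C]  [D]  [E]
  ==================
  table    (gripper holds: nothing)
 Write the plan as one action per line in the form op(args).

step 1 (unstack(E, A)): towers=[A; B; D/C] holding=E
step 2 (putdown(E)): towers=[A; B; D/C; E] holding=-
step 3 (unstack(C, D)): towers=[A; B; D; E] holding=C
step 4 (putdown(C)): towers=[A; B; C; D; E] holding=-
step 5 (pickup(A)): towers=[B; C; D; E] holding=A
step 6 (stack(A, D)): towers=[B; C; D/A; E] holding=-
goal check: towers=[B; C; D/A; E] holding=- — reached (length 6, optimal by BFS)

unstack(E, A)
putdown(E)
unstack(C, D)
putdown(C)
pickup(A)
stack(A, D)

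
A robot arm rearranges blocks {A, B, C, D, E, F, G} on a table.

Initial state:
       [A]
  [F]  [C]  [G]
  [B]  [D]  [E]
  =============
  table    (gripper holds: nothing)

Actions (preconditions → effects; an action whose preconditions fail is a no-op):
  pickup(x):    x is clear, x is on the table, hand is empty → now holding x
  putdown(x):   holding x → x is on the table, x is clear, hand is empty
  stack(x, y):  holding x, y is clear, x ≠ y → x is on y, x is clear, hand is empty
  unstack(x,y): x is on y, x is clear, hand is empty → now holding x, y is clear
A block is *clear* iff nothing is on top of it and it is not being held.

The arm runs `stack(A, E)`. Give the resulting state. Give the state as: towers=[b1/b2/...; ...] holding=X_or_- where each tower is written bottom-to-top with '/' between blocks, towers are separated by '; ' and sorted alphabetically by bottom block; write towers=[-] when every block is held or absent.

towers=[B/F; D/C/A; E/G] holding=-

before: towers=[B/F; D/C/A; E/G] holding=-
pre[stack(A, E)]: holding(A) ✗, clear(E) ✗, A≠E ✓
holding(A), clear(E) unmet → stack(A, E) is a no-op
after:  towers=[B/F; D/C/A; E/G] holding=-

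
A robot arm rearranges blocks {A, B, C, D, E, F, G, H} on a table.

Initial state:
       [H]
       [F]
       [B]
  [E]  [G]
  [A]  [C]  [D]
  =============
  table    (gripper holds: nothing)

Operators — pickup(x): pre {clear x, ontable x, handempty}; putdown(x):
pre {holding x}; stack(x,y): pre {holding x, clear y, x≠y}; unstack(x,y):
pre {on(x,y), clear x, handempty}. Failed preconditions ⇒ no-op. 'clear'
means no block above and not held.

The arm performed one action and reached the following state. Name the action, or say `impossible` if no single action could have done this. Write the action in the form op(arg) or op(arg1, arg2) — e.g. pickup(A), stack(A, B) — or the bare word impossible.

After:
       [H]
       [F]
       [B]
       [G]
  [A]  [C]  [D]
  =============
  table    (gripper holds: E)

target: towers=[A; C/G/B/F/H; D] holding=E
     unstack(E, A) → towers=[A; C/G/B/F/H; D] holding=E  ← match
     unstack(H, F) → towers=[A/E; C/G/B/F; D] holding=H
         pickup(D) → towers=[A/E; C/G/B/F/H] holding=D

unstack(E, A)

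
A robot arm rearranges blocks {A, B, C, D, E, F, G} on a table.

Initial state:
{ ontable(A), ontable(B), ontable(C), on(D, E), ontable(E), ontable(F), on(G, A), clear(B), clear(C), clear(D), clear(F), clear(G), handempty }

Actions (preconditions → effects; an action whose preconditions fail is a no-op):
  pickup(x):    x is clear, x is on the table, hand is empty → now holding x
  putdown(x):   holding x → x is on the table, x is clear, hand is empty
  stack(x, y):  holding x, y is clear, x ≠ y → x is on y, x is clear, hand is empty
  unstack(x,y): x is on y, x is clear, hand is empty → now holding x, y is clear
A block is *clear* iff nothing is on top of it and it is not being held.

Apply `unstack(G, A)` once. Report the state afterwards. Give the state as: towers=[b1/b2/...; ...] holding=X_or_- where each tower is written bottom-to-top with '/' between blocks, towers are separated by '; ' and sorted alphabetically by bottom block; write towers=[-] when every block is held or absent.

before: towers=[A/G; B; C; E/D; F] holding=-
pre[unstack(G, A)]: on(G,A) ✓, clear(G) ✓, handempty ✓
all met → apply unstack(G, A)
after:  towers=[A; B; C; E/D; F] holding=G

towers=[A; B; C; E/D; F] holding=G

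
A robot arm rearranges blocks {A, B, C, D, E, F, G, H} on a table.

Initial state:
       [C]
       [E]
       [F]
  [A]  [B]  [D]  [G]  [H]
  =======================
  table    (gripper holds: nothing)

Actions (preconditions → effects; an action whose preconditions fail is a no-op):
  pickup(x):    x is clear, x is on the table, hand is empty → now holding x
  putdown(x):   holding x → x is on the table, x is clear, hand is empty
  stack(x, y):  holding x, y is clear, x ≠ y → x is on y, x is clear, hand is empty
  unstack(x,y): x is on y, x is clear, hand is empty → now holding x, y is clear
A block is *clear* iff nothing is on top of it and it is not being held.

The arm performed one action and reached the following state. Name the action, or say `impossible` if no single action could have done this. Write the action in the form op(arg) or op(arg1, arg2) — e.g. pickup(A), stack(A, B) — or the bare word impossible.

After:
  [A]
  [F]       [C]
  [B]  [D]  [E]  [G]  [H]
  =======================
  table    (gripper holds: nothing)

impossible

target: towers=[B/F/A; D; E/C; G; H] holding=-
         pickup(G) → towers=[A; B/F/E/C; D; H] holding=G
         pickup(A) → towers=[B/F/E/C; D; G; H] holding=A
         pickup(H) → towers=[A; B/F/E/C; D; G] holding=H
         pickup(D) → towers=[A; B/F/E/C; G; H] holding=D
     unstack(C, E) → towers=[A; B/F/E; D; G; H] holding=C
none of the 5 applicable actions match → impossible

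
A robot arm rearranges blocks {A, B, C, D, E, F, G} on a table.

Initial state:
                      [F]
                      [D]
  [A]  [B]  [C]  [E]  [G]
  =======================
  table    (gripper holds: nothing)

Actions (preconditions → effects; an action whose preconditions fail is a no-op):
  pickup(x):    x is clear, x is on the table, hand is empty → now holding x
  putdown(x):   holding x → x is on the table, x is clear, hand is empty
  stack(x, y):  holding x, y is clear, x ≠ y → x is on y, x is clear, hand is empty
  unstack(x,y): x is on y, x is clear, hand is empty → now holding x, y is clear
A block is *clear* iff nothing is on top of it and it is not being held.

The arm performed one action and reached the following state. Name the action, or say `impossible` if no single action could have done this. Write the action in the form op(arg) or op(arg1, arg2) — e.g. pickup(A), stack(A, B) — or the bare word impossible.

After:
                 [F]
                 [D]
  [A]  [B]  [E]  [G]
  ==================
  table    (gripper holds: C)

target: towers=[A; B; E; G/D/F] holding=C
         pickup(B) → towers=[A; C; E; G/D/F] holding=B
     unstack(F, D) → towers=[A; B; C; E; G/D] holding=F
         pickup(A) → towers=[B; C; E; G/D/F] holding=A
         pickup(E) → towers=[A; B; C; G/D/F] holding=E
         pickup(C) → towers=[A; B; E; G/D/F] holding=C  ← match

pickup(C)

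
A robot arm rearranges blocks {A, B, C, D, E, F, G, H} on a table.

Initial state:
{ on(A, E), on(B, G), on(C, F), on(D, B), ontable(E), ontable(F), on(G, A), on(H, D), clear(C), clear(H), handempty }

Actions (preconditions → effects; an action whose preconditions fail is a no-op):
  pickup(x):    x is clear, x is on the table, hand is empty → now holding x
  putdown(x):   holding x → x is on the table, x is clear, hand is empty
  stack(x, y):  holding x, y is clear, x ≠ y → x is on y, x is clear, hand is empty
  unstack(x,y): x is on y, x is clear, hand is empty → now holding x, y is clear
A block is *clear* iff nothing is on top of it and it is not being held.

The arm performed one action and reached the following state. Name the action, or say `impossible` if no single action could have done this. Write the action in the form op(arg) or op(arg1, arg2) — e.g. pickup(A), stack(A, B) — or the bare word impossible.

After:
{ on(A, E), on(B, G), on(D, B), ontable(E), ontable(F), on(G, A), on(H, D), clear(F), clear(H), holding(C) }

target: towers=[E/A/G/B/D/H; F] holding=C
     unstack(H, D) → towers=[E/A/G/B/D; F/C] holding=H
     unstack(C, F) → towers=[E/A/G/B/D/H; F] holding=C  ← match

unstack(C, F)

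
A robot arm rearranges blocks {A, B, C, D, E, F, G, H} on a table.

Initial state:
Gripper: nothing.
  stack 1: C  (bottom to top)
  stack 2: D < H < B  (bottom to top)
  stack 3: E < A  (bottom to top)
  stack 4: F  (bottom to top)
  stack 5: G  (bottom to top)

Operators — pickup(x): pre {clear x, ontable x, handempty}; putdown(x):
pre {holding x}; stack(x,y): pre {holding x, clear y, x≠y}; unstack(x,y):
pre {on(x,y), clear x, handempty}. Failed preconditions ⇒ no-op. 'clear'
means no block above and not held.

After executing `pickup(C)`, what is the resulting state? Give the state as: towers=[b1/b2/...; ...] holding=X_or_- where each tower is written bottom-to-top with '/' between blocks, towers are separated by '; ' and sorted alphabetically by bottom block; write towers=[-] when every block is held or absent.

towers=[D/H/B; E/A; F; G] holding=C

before: towers=[C; D/H/B; E/A; F; G] holding=-
pre[pickup(C)]: clear(C) yes, ontable(C) yes, handempty yes
all met → apply pickup(C)
after:  towers=[D/H/B; E/A; F; G] holding=C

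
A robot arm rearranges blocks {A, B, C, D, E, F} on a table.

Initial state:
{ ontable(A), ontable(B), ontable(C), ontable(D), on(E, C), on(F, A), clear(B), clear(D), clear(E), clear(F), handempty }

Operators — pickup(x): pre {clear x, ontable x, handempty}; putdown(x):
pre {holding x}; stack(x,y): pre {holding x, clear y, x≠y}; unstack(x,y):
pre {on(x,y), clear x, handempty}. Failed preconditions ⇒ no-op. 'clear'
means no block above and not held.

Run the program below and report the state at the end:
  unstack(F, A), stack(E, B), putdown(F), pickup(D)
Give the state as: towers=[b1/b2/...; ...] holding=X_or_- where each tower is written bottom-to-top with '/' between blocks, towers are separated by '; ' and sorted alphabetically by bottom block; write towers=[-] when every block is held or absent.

towers=[A; B; C/E; F] holding=D

step 1 (unstack(F, A)): towers=[A; B; C/E; D] holding=F
step 2 (stack(E, B)) [no-op]: towers=[A; B; C/E; D] holding=F
step 3 (putdown(F)): towers=[A; B; C/E; D; F] holding=-
step 4 (pickup(D)): towers=[A; B; C/E; F] holding=D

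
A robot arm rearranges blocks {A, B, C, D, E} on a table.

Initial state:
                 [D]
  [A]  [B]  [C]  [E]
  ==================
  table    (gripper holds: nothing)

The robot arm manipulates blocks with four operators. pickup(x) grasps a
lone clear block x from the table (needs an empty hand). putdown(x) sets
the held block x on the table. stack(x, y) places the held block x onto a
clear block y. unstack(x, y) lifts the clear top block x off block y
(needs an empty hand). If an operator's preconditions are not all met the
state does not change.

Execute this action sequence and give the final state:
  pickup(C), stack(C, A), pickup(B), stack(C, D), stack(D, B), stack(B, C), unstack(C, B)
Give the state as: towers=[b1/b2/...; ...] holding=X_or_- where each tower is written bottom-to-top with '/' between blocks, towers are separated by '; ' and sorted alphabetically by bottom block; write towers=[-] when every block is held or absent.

towers=[A/C/B; E/D] holding=-

step 1 (pickup(C)): towers=[A; B; E/D] holding=C
step 2 (stack(C, A)): towers=[A/C; B; E/D] holding=-
step 3 (pickup(B)): towers=[A/C; E/D] holding=B
step 4 (stack(C, D)) [no-op]: towers=[A/C; E/D] holding=B
step 5 (stack(D, B)) [no-op]: towers=[A/C; E/D] holding=B
step 6 (stack(B, C)): towers=[A/C/B; E/D] holding=-
step 7 (unstack(C, B)) [no-op]: towers=[A/C/B; E/D] holding=-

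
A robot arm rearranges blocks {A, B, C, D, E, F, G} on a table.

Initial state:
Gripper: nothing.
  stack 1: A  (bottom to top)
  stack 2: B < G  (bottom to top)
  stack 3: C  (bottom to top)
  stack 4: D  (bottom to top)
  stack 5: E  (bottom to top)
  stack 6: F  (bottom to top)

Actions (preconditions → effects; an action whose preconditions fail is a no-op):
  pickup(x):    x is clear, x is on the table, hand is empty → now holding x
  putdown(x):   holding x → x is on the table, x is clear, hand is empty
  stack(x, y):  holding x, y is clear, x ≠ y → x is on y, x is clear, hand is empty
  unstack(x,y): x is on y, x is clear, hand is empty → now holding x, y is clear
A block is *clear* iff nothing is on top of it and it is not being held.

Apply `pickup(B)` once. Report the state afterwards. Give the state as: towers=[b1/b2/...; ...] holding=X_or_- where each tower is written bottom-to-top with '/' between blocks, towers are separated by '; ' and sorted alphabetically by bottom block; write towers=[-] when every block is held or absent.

before: towers=[A; B/G; C; D; E; F] holding=-
pre[pickup(B)]: clear(B) ✗, ontable(B) ✓, handempty ✓
clear(B) unmet → pickup(B) is a no-op
after:  towers=[A; B/G; C; D; E; F] holding=-

towers=[A; B/G; C; D; E; F] holding=-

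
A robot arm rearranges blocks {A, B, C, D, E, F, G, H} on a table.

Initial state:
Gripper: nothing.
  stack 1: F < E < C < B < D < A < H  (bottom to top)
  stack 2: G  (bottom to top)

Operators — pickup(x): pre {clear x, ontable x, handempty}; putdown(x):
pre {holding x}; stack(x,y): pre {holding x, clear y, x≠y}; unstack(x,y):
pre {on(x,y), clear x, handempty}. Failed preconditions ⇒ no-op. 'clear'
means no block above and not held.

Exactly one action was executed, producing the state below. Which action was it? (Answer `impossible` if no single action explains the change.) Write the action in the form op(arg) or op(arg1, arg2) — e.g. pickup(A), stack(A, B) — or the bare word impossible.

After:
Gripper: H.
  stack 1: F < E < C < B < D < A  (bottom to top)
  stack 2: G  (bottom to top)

target: towers=[F/E/C/B/D/A; G] holding=H
         pickup(G) → towers=[F/E/C/B/D/A/H] holding=G
     unstack(H, A) → towers=[F/E/C/B/D/A; G] holding=H  ← match

unstack(H, A)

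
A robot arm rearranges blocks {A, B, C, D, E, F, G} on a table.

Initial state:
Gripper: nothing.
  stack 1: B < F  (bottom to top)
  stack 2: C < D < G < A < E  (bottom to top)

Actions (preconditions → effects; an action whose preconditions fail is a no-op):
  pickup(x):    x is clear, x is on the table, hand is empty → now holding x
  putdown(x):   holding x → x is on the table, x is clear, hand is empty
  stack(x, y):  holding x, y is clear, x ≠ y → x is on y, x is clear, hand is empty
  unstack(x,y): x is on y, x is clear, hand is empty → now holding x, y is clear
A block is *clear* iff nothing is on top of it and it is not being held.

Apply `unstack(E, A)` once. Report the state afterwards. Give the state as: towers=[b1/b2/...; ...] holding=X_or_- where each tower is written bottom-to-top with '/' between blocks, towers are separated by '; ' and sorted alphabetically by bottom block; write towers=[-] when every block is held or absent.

towers=[B/F; C/D/G/A] holding=E

before: towers=[B/F; C/D/G/A/E] holding=-
pre[unstack(E, A)]: on(E,A) yes, clear(E) yes, handempty yes
all met → apply unstack(E, A)
after:  towers=[B/F; C/D/G/A] holding=E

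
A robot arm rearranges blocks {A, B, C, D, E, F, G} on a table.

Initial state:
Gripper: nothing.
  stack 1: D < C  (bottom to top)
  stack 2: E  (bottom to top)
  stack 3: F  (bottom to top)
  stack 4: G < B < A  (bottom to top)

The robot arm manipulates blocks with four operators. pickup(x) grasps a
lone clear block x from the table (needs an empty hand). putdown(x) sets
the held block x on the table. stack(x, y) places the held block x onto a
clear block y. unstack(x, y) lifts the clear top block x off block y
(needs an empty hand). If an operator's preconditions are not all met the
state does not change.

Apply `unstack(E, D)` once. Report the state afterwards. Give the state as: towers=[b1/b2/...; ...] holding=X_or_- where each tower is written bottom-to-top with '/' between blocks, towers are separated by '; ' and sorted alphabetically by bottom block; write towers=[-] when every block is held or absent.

towers=[D/C; E; F; G/B/A] holding=-

before: towers=[D/C; E; F; G/B/A] holding=-
pre[unstack(E, D)]: on(E,D) no, clear(E) yes, handempty yes
on(E,D) unmet → unstack(E, D) is a no-op
after:  towers=[D/C; E; F; G/B/A] holding=-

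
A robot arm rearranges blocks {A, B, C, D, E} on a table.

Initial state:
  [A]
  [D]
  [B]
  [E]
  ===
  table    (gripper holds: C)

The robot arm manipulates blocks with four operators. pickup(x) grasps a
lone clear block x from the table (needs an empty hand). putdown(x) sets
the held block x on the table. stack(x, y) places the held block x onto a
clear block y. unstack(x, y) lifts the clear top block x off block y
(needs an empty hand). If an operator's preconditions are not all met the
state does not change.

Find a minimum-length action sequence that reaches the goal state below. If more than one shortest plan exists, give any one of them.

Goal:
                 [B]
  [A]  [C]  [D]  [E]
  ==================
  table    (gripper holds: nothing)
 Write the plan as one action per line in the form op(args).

step 1 (putdown(C)): towers=[C; E/B/D/A] holding=-
step 2 (unstack(A, D)): towers=[C; E/B/D] holding=A
step 3 (putdown(A)): towers=[A; C; E/B/D] holding=-
step 4 (unstack(D, B)): towers=[A; C; E/B] holding=D
step 5 (putdown(D)): towers=[A; C; D; E/B] holding=-
goal check: towers=[A; C; D; E/B] holding=- — reached (length 5, optimal by BFS)

putdown(C)
unstack(A, D)
putdown(A)
unstack(D, B)
putdown(D)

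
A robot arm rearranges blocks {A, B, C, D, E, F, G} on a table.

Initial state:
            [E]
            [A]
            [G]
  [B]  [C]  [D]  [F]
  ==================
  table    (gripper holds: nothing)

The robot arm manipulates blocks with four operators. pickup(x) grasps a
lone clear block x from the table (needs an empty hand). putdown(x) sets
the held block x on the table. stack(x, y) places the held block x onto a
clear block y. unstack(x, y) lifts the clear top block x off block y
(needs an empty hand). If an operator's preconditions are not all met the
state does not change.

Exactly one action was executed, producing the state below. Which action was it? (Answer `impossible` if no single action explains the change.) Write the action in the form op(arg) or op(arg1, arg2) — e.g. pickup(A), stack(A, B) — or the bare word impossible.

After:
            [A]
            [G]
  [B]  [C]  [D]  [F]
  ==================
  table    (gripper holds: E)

target: towers=[B; C; D/G/A; F] holding=E
         pickup(B) → towers=[C; D/G/A/E; F] holding=B
         pickup(F) → towers=[B; C; D/G/A/E] holding=F
     unstack(E, A) → towers=[B; C; D/G/A; F] holding=E  ← match
         pickup(C) → towers=[B; D/G/A/E; F] holding=C

unstack(E, A)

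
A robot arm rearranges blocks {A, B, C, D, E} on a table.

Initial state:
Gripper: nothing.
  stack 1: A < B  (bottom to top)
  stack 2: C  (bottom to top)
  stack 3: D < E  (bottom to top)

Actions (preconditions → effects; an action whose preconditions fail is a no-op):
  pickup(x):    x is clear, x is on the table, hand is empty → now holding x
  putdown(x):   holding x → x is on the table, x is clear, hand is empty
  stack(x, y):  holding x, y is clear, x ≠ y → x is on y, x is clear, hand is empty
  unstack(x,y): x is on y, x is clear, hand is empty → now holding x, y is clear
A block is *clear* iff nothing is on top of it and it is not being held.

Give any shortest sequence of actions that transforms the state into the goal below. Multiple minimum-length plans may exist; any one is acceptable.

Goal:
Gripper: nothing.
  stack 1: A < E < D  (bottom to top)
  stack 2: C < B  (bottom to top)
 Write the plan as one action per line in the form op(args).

step 1 (unstack(B, A)): towers=[A; C; D/E] holding=B
step 2 (stack(B, C)): towers=[A; C/B; D/E] holding=-
step 3 (unstack(E, D)): towers=[A; C/B; D] holding=E
step 4 (stack(E, A)): towers=[A/E; C/B; D] holding=-
step 5 (pickup(D)): towers=[A/E; C/B] holding=D
step 6 (stack(D, E)): towers=[A/E/D; C/B] holding=-
goal check: towers=[A/E/D; C/B] holding=- — reached (length 6, optimal by BFS)

unstack(B, A)
stack(B, C)
unstack(E, D)
stack(E, A)
pickup(D)
stack(D, E)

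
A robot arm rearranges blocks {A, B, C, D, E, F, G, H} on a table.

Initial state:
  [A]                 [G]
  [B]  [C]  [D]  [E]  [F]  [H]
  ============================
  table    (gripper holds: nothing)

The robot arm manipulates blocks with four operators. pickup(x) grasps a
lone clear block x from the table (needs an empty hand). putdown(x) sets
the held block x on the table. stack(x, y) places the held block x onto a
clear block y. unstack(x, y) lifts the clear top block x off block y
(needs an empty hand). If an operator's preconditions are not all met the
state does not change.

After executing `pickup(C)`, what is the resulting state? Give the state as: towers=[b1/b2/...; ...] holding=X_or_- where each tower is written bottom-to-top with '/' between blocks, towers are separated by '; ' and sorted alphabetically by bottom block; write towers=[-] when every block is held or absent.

before: towers=[B/A; C; D; E; F/G; H] holding=-
pre[pickup(C)]: clear(C) ok, ontable(C) ok, handempty ok
all met → apply pickup(C)
after:  towers=[B/A; D; E; F/G; H] holding=C

towers=[B/A; D; E; F/G; H] holding=C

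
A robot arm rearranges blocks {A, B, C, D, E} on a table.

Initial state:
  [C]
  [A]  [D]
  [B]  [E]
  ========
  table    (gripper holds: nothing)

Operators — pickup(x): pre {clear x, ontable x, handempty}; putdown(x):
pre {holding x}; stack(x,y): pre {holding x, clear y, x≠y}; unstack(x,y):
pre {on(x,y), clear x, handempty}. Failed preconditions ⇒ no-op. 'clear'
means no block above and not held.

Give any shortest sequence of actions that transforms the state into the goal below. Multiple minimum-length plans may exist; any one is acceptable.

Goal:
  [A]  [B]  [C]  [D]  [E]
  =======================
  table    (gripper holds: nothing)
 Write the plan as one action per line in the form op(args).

step 1 (unstack(D, E)): towers=[B/A/C; E] holding=D
step 2 (putdown(D)): towers=[B/A/C; D; E] holding=-
step 3 (unstack(C, A)): towers=[B/A; D; E] holding=C
step 4 (putdown(C)): towers=[B/A; C; D; E] holding=-
step 5 (unstack(A, B)): towers=[B; C; D; E] holding=A
step 6 (putdown(A)): towers=[A; B; C; D; E] holding=-
goal check: towers=[A; B; C; D; E] holding=- — reached (length 6, optimal by BFS)

unstack(D, E)
putdown(D)
unstack(C, A)
putdown(C)
unstack(A, B)
putdown(A)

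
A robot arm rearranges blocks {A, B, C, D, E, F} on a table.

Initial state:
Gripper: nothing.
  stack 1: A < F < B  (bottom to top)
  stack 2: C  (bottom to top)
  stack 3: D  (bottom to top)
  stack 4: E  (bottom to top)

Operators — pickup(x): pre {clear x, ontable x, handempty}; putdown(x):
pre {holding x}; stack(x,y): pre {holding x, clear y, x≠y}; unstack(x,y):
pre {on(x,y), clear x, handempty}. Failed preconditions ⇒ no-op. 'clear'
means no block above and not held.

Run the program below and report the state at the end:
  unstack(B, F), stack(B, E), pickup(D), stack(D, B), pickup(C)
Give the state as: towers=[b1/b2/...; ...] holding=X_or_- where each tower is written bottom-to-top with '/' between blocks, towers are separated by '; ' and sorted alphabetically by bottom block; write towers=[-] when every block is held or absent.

towers=[A/F; E/B/D] holding=C

step 1 (unstack(B, F)): towers=[A/F; C; D; E] holding=B
step 2 (stack(B, E)): towers=[A/F; C; D; E/B] holding=-
step 3 (pickup(D)): towers=[A/F; C; E/B] holding=D
step 4 (stack(D, B)): towers=[A/F; C; E/B/D] holding=-
step 5 (pickup(C)): towers=[A/F; E/B/D] holding=C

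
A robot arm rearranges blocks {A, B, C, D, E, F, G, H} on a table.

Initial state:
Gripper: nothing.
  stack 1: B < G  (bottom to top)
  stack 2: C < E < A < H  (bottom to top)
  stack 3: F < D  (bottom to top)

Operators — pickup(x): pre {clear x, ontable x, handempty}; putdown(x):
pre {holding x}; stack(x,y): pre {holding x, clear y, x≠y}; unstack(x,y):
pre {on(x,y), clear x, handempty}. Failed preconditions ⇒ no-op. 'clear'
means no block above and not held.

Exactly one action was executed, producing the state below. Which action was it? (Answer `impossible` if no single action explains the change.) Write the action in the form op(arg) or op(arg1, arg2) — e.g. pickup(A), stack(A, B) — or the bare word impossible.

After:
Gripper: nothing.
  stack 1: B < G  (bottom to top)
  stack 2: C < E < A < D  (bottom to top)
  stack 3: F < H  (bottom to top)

target: towers=[B/G; C/E/A/D; F/H] holding=-
     unstack(G, B) → towers=[B; C/E/A/H; F/D] holding=G
     unstack(H, A) → towers=[B/G; C/E/A; F/D] holding=H
     unstack(D, F) → towers=[B/G; C/E/A/H; F] holding=D
none of the 3 applicable actions match → impossible

impossible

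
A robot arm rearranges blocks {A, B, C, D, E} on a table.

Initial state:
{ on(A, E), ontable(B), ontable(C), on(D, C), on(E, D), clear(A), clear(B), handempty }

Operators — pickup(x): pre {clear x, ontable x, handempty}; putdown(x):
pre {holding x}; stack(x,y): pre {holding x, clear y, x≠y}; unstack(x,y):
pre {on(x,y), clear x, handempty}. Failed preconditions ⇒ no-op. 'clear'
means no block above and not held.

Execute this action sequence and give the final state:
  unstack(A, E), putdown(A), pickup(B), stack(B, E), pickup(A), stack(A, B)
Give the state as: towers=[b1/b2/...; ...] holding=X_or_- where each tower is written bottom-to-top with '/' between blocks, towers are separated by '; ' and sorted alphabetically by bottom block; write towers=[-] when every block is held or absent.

towers=[C/D/E/B/A] holding=-

step 1 (unstack(A, E)): towers=[B; C/D/E] holding=A
step 2 (putdown(A)): towers=[A; B; C/D/E] holding=-
step 3 (pickup(B)): towers=[A; C/D/E] holding=B
step 4 (stack(B, E)): towers=[A; C/D/E/B] holding=-
step 5 (pickup(A)): towers=[C/D/E/B] holding=A
step 6 (stack(A, B)): towers=[C/D/E/B/A] holding=-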